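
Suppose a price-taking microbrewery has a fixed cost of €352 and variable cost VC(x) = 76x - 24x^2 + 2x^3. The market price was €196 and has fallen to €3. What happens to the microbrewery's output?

MC = 76 - 48x + 6x^2; the shutdown threshold is min AVC = €4 (at x = 6).
At P = €196 ≥ min AVC, set P = MC on the rising branch: x = 10.
At P = €3 < min AVC = €4, price no longer covers variable cost at any output, so the firm shuts down: x = 0.

Output falls from 10 to 0 (the firm shuts down)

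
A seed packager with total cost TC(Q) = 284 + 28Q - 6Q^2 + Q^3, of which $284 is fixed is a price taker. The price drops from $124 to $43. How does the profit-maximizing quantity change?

Output falls from 8 to 5

AVC = 28 - 6Q + Q^2, minimized at Q = 3 where min AVC = $19. MC = 28 - 12Q + 3Q^2.
At P = $124 ≥ min AVC, set P = MC on the rising branch: Q = 8.
At P = $43 ≥ min AVC, set P = MC: Q = 5. The firm stays open but cuts output.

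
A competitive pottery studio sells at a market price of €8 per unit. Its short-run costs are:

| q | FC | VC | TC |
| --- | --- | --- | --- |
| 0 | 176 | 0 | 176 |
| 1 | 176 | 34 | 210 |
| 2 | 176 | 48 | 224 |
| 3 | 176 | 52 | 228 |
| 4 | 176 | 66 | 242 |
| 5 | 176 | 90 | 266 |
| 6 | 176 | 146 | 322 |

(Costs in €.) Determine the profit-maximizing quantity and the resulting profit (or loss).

Tabulate TR − TC: q=0: -176; q=1: -202; q=2: -208; q=3: -204; q=4: -210; q=5: -226; q=6: -274.
Profit is highest at q = 0. Equivalently, the lowest AVC in the table is 66/4 ≈ €16.50 at q = 4, and P = €8 falls below it — price never covers variable cost, so the firm shuts down and loses only its fixed cost.

q = 0 (shut down); profit = -€176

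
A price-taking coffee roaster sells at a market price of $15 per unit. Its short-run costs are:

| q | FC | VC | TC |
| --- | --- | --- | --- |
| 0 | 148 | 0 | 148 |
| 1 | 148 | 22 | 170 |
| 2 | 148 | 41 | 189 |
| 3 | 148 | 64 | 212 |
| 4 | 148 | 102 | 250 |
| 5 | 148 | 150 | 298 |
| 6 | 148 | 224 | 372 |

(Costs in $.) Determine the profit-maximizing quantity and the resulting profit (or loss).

Tabulate TR − TC: q=0: -148; q=1: -155; q=2: -159; q=3: -167; q=4: -190; q=5: -223; q=6: -282.
Profit is highest at q = 0. Equivalently, the lowest AVC in the table is 41/2 ≈ $20.50 at q = 2, and P = $15 falls below it — price never covers variable cost, so the firm shuts down and loses only its fixed cost.

q = 0 (shut down); profit = -$148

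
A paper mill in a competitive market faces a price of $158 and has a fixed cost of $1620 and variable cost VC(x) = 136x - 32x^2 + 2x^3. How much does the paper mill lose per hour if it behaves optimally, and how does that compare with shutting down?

AVC = 136 - 32x + 2x^2; min AVC = $8 at x = 8. Since P = $158 ≥ min AVC, the firm produces.
MC = 136 - 64x + 6x^2. Setting P = MC and taking the root on the rising branch gives x* = 11.
TR = 158·11 = 1738. TC = 1620 + 286 = 1906. Profit = 1738 − 1906 = -$168.
That loss of $168 beats the $1620 the firm would lose by shutting down; producing recovers $1452 of fixed cost.

Profit = -$168 at x = 11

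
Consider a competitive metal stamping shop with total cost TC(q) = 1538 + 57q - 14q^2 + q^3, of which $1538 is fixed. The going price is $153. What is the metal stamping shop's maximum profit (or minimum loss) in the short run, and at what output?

Profit = -$98 at q = 12

AVC = 57 - 14q + q^2 has its minimum $8 at q = 7; price $153 clears that bar, so the firm operates.
With MC = 57 - 28q + 3q^2, P = MC on the upward-sloping part at q* = 12.
TR = 153·12 = 1836. TC = 1538 + 396 = 1934. Profit = 1836 − 1934 = -$98.
By producing, the firm covers all variable cost plus $1440 of fixed cost; shutting down would lose the full $1538.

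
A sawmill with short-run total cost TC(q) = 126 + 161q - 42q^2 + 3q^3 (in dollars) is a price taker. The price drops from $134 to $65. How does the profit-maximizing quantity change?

Output falls from 9 to 8

AVC = 161 - 42q + 3q^2, minimized at q = 7 where min AVC = $14. MC = 161 - 84q + 9q^2.
With P = $134 above the shutdown price, P = MC gives q = 9.
At P = $65 ≥ min AVC, set P = MC: q = 8. The firm stays open but cuts output.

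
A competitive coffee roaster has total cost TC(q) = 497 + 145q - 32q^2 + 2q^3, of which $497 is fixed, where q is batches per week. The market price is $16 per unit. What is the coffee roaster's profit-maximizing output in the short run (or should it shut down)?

Shut down

Variable cost is VC = 145q - 32q^2 + 2q^3, so AVC = VC/q = 145 - 32q + 2q^2 and MC = dTC/dq = 145 - 64q + 6q^2.
AVC hits its minimum where MC = AVC, at q = 8, giving min AVC = 145 - 32·8 + 2·8^2 = $17.
P = $16 lies below min AVC = $17; no output level covers variable cost.
The firm minimizes its loss by shutting down and losing only its fixed cost of $497.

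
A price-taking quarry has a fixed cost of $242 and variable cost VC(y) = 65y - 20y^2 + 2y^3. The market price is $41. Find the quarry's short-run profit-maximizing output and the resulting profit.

Profit = -$98 at y = 6

AVC = 65 - 20y + 2y^2; min AVC = $15 at y = 5. Since P = $41 ≥ min AVC, the firm produces.
MC = 65 - 40y + 6y^2. Setting P = MC and taking the root on the rising branch gives y* = 6.
TR = 41·6 = 246. TC = 242 + 102 = 344. Profit = 246 − 344 = -$98.
By producing, the firm covers all variable cost plus $144 of fixed cost; shutting down would lose the full $242.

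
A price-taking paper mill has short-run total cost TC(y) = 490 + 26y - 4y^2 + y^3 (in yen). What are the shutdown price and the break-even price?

Shutdown price = ¥22; break-even price = ¥117

AVC = 26 - 4y + y^2; minimized at y = 2, giving min AVC = ¥22. That is the shutdown price.
ATC = 490/y + 26 - 4y + y^2. Setting dATC/dy = −490/y^2 − 4 + 2y = 0 gives y = 7 (since 2·7^3 − 4·7^2 = 490).
min ATC = 490/7 + 26 − 4·7 + 7^2 = ¥117. That is the break-even price.
For ¥22 ≤ P < ¥117 the firm produces at a loss; below ¥22 it shuts down.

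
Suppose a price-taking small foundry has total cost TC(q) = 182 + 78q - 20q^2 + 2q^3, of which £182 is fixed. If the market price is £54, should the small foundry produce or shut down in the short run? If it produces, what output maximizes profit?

From TC, MC = TC'(q) = 78 - 40q + 6q^2 and AVC = VC/q = 78 - 20q + 2q^2.
AVC hits its minimum where MC = AVC, at q = 5, giving min AVC = 78 - 20·5 + 2·5^2 = £28.
P = £54 exceeds min AVC = £28, so the firm stays open.
Set P = MC: 54 = 78 - 40q + 6q^2 → 24 - 40q + 6q^2 = 0. The roots are q = 2/3 and q = 6; the profit-maximizing output is on the rising part of MC, so q* = 6.
Check: AVC at q = 6 is £30 ≤ P, so revenue covers variable cost.
Profit = P·q − TC = 54·6 − 362 = -£38, a loss, but smaller than the £182 fixed cost the firm would lose by shutting down.

Produce at q = 6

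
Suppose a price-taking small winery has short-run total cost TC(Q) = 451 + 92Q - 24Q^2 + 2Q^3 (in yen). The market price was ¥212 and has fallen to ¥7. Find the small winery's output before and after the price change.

AVC = 92 - 24Q + 2Q^2, minimized at Q = 6 where min AVC = ¥20. MC = 92 - 48Q + 6Q^2.
At P = ¥212 ≥ min AVC, set P = MC on the rising branch: Q = 10.
At P = ¥7 < min AVC = ¥20, price no longer covers variable cost at any output, so the firm shuts down: Q = 0.

Output falls from 10 to 0 (the firm shuts down)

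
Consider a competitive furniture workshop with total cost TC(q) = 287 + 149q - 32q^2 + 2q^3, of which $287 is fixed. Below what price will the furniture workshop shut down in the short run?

$21 per unit

The shutdown price is the minimum of AVC. VC = 149q - 32q^2 + 2q^3, so AVC = 149 - 32q + 2q^2.
dAVC/dq = -32 + 4q = 0 gives q = 8. min AVC = 149 - 32·8 + 2·8^2 = 21.
For P < $21 the firm produces nothing.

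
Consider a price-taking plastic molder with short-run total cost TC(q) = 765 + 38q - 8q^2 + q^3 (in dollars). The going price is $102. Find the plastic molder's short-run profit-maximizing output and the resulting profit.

Profit = -$253 at q = 8

AVC = 38 - 8q + q^2; min AVC = $22 at q = 4. Since P = $102 ≥ min AVC, the firm produces.
MC = 38 - 16q + 3q^2. Setting P = MC and taking the root on the rising branch gives q* = 8.
TR = 102·8 = 816. TC = 765 + 304 = 1069. Profit = 816 − 1069 = -$253.
That loss of $253 beats the $765 the firm would lose by shutting down; producing recovers $512 of fixed cost.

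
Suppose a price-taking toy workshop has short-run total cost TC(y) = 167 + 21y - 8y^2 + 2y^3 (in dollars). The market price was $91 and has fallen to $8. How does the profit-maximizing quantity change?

Output falls from 5 to 0 (the firm shuts down)

AVC = 21 - 8y + 2y^2, minimized at y = 2 where min AVC = $13. MC = 21 - 16y + 6y^2.
At P = $91 ≥ min AVC, set P = MC on the rising branch: y = 5.
At P = $8 < min AVC = $13, price no longer covers variable cost at any output, so the firm shuts down: y = 0.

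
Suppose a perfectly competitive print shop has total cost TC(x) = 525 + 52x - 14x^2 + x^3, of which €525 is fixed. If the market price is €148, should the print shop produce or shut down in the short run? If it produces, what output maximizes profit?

Produce at x = 12

Variable cost is VC = 52x - 14x^2 + x^3, so AVC = VC/x = 52 - 14x + x^2 and MC = dTC/dx = 52 - 28x + 3x^2.
AVC hits its minimum where MC = AVC, at x = 7, giving min AVC = 52 - 14·7 + 7^2 = €3.
Because €148 ≥ €3, revenue can cover variable cost; the firm operates.
Solving P = MC: -96 - 28x + 3x^2 = 0 ⇒ x = -8/3 or 12. On the upward-sloping branch, x* = 12.
Check: AVC at x = 12 is €28 ≤ P, so revenue covers variable cost.
Profit = P·x − TC = 148·12 − 861 = €915.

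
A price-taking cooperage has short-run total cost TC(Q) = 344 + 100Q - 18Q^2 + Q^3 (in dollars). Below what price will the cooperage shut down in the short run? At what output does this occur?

$19 per unit, at Q = 9

Short-run supply begins at min AVC. From VC = 100Q - 18Q^2 + Q^3, AVC = 100 - 18Q + Q^2.
At the minimum of AVC, MC = AVC. MC = 100 - 36Q + 3Q^2; setting MC = AVC gives 2Q^2 - 18Q = 0, so Q = 9. min AVC = 19.
So the shutdown price is $19.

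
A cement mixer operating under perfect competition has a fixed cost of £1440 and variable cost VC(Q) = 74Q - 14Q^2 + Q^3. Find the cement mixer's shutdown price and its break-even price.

Shutdown price = £25; break-even price = £170

AVC = 74 - 14Q + Q^2; minimized at Q = 7, giving min AVC = £25. That is the shutdown price.
ATC = 1440/Q + 74 - 14Q + Q^2. Setting dATC/dQ = −1440/Q^2 − 14 + 2Q = 0 gives Q = 12 (since 2·12^3 − 14·12^2 = 1440).
min ATC = 1440/12 + 74 − 14·12 + 12^2 = £170. That is the break-even price.
For £25 ≤ P < £170 the firm produces at a loss; below £25 it shuts down.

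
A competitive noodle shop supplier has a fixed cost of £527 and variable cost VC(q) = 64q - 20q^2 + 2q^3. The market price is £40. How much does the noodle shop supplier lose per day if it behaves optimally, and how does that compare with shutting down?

Profit = -£383 at q = 6

AVC = 64 - 20q + 2q^2 has its minimum £14 at q = 5; price £40 clears that bar, so the firm operates.
With MC = 64 - 40q + 6q^2, P = MC on the upward-sloping part at q* = 6.
TR = 40·6 = 240. TC = 527 + 96 = 623. Profit = 240 − 623 = -£383.
By producing, the firm covers all variable cost plus £144 of fixed cost; shutting down would lose the full £527.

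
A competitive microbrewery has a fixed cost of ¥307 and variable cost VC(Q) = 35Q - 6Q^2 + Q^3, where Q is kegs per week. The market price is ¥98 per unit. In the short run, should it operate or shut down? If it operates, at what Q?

Strip out fixed cost: VC = 35Q - 6Q^2 + Q^3. Then AVC = 35 - 6Q + Q^2 and MC = 35 - 12Q + 3Q^2.
The AVC parabola has its vertex at Q = 6/2 = 3, where AVC = 35 - 6·3 + 3^2 = ¥26.
Since P = ¥98 ≥ min AVC = ¥26, price covers variable cost and the firm should produce.
Solving P = MC: -63 - 12Q + 3Q^2 = 0 ⇒ Q = -3 or 7. On the upward-sloping branch, Q* = 7.
Check: AVC at Q = 7 is ¥42 ≤ P, so revenue covers variable cost.
Profit = P·Q − TC = 98·7 − 601 = ¥85.

Produce at Q = 7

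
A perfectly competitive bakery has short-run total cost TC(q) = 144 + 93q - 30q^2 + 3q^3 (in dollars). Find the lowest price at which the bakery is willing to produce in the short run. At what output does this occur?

$18 per unit, at q = 5

The shutdown price is the minimum of AVC. VC = 93q - 30q^2 + 3q^3, so AVC = 93 - 30q + 3q^2.
dAVC/dq = -30 + 6q = 0 gives q = 5. min AVC = 93 - 30·5 + 3·5^2 = 18.
For P < $18 the firm produces nothing.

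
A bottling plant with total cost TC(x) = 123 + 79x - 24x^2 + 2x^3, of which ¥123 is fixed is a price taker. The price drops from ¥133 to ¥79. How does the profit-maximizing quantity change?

Output falls from 9 to 8

AVC = 79 - 24x + 2x^2, minimized at x = 6 where min AVC = ¥7. MC = 79 - 48x + 6x^2.
With P = ¥133 above the shutdown price, P = MC gives x = 9.
At P = ¥79 ≥ min AVC, set P = MC: x = 8. The firm stays open but cuts output.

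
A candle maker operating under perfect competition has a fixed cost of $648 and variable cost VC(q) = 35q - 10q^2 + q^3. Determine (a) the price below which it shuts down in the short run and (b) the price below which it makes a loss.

AVC = 35 - 10q + q^2; minimized at q = 5, giving min AVC = $10. That is the shutdown price.
ATC = 648/q + 35 - 10q + q^2. Setting dATC/dq = −648/q^2 − 10 + 2q = 0 gives q = 9 (since 2·9^3 − 10·9^2 = 648).
min ATC = 648/9 + 35 − 10·9 + 9^2 = $98. That is the break-even price.
Between these two prices the firm operates at a loss; above $98 it earns a profit.

Shutdown price = $10; break-even price = $98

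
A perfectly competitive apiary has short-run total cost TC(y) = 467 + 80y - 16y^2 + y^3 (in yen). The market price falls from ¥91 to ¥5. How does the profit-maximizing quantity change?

AVC = 80 - 16y + y^2, minimized at y = 8 where min AVC = ¥16. MC = 80 - 32y + 3y^2.
With P = ¥91 above the shutdown price, P = MC gives y = 11.
At P = ¥5 < min AVC = ¥16, price no longer covers variable cost at any output, so the firm shuts down: y = 0.

Output falls from 11 to 0 (the firm shuts down)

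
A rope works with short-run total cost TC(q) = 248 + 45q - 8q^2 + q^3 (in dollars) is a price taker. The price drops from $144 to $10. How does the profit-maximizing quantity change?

Output falls from 9 to 0 (the firm shuts down)

MC = 45 - 16q + 3q^2; the shutdown threshold is min AVC = $29 (at q = 4).
At P = $144 ≥ min AVC, set P = MC on the rising branch: q = 9.
At P = $10 < min AVC = $29, price no longer covers variable cost at any output, so the firm shuts down: q = 0.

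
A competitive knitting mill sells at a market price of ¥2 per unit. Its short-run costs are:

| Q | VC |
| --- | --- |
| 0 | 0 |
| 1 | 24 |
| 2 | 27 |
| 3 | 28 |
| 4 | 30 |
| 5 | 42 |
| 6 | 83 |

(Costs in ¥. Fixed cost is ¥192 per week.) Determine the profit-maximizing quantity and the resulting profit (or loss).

Profit at each row (π = 2Q − TC): Q=0: -192; Q=1: -214; Q=2: -215; Q=3: -214; Q=4: -214; Q=5: -224; Q=6: -263.
Profit is highest at Q = 0. Equivalently, the lowest AVC in the table is 30/4 ≈ ¥7.50 at Q = 4, and P = ¥2 falls below it — price never covers variable cost, so the firm shuts down and loses only its fixed cost.

Q = 0 (shut down); profit = -¥192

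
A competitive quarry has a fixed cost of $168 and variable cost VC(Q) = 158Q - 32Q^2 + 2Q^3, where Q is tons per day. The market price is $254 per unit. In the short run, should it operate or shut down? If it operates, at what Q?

Produce at Q = 12

Strip out fixed cost: VC = 158Q - 32Q^2 + 2Q^3. Then AVC = 158 - 32Q + 2Q^2 and MC = 158 - 64Q + 6Q^2.
AVC is minimized where dAVC/dQ = -32 + 4Q = 0, at Q = 8; min AVC = 158 - 32·8 + 2·8^2 = $30.
Because $254 ≥ $30, revenue can cover variable cost; the firm operates.
Solving P = MC: -96 - 64Q + 6Q^2 = 0 ⇒ Q = -4/3 or 12. On the upward-sloping branch, Q* = 12.
Check: AVC at Q = 12 is $62 ≤ P, so revenue covers variable cost.
Profit = P·Q − TC = 254·12 − 912 = $2136.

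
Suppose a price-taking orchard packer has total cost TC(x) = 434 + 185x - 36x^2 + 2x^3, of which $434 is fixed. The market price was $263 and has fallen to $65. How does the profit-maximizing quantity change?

Output falls from 13 to 10

MC = 185 - 72x + 6x^2; the shutdown threshold is min AVC = $23 (at x = 9).
At P = $263 ≥ min AVC, set P = MC on the rising branch: x = 13.
At P = $65 ≥ min AVC, set P = MC: x = 10. The firm stays open but cuts output.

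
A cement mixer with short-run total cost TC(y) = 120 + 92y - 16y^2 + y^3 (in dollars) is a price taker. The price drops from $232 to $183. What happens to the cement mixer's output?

MC = 92 - 32y + 3y^2; the shutdown threshold is min AVC = $28 (at y = 8).
At P = $232 ≥ min AVC, set P = MC on the rising branch: y = 14.
At P = $183 ≥ min AVC, set P = MC: y = 13. The firm stays open but cuts output.

Output falls from 14 to 13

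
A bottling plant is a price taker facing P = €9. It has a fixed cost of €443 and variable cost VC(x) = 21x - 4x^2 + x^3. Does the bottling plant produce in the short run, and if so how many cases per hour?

Variable cost is VC = 21x - 4x^2 + x^3, so AVC = VC/x = 21 - 4x + x^2 and MC = dTC/dx = 21 - 8x + 3x^2.
AVC hits its minimum where MC = AVC, at x = 2, giving min AVC = 21 - 4·2 + 2^2 = €17.
P = €9 lies below min AVC = €17; no output level covers variable cost.
Shutting down limits the loss to fixed cost, €443.

Shut down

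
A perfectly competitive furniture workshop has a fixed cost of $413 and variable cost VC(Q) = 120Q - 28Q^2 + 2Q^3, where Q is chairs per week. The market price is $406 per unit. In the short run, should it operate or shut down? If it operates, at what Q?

Produce at Q = 13

Variable cost is VC = 120Q - 28Q^2 + 2Q^3, so AVC = VC/Q = 120 - 28Q + 2Q^2 and MC = dTC/dQ = 120 - 56Q + 6Q^2.
The AVC parabola has its vertex at Q = 28/4 = 7, where AVC = 120 - 28·7 + 2·7^2 = $22.
P = $406 exceeds min AVC = $22, so the firm stays open.
Solving P = MC: -286 - 56Q + 6Q^2 = 0 ⇒ Q = -11/3 or 13. On the upward-sloping branch, Q* = 13.
Check: AVC at Q = 13 is $94 ≤ P, so revenue covers variable cost.
Profit = P·Q − TC = 406·13 − 1635 = $3643.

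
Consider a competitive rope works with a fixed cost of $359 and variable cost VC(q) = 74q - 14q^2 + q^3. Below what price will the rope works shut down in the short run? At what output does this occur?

$25 per unit, at q = 7

The shutdown price is the minimum of AVC. VC = 74q - 14q^2 + q^3, so AVC = 74 - 14q + q^2.
At the minimum of AVC, MC = AVC. MC = 74 - 28q + 3q^2; setting MC = AVC gives 2q^2 - 14q = 0, so q = 7. min AVC = 25.
For P < $25 the firm produces nothing.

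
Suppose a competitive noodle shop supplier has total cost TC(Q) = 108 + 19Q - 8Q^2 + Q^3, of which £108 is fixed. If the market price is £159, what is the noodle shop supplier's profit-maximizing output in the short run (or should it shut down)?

Produce at Q = 10

Strip out fixed cost: VC = 19Q - 8Q^2 + Q^3. Then AVC = 19 - 8Q + Q^2 and MC = 19 - 16Q + 3Q^2.
The AVC parabola has its vertex at Q = 8/2 = 4, where AVC = 19 - 8·4 + 4^2 = £3.
Because £159 ≥ £3, revenue can cover variable cost; the firm operates.
P = MC gives -140 - 16Q + 3Q^2 = 0, with roots -14/3 and 10. Take the larger (rising MC): Q* = 10.
Check: AVC at Q = 10 is £39 ≤ P, so revenue covers variable cost.
Profit = P·Q − TC = 159·10 − 498 = £1092.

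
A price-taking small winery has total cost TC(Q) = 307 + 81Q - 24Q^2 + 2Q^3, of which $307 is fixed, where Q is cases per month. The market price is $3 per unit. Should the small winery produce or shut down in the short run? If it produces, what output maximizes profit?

From TC, MC = TC'(Q) = 81 - 48Q + 6Q^2 and AVC = VC/Q = 81 - 24Q + 2Q^2.
AVC is minimized where dAVC/dQ = -24 + 4Q = 0, at Q = 6; min AVC = 81 - 24·6 + 2·6^2 = $9.
P = $3 lies below min AVC = $9; no output level covers variable cost.
The firm minimizes its loss by shutting down and losing only its fixed cost of $307.

Shut down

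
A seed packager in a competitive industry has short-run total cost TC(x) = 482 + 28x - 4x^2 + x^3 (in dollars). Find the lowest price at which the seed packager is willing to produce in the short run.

$24 per unit

The shutdown price is the minimum of AVC. VC = 28x - 4x^2 + x^3, so AVC = 28 - 4x + x^2.
dAVC/dx = -4 + 2x = 0 gives x = 2. min AVC = 28 - 4·2 + 2^2 = 24.
For P < $24 the firm produces nothing.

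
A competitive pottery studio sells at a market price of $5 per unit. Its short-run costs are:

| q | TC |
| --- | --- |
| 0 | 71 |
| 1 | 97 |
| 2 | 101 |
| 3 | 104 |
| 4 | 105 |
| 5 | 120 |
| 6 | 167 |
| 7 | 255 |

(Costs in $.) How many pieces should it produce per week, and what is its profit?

q = 0 (shut down); profit = -$71

Profit at each row (π = 5q − TC): q=0: -71; q=1: -92; q=2: -91; q=3: -89; q=4: -85; q=5: -95; q=6: -137; q=7: -220.
Profit is highest at q = 0. Equivalently, the lowest AVC in the table is 34/4 ≈ $8.50 at q = 4, and P = $5 falls below it — price never covers variable cost, so the firm shuts down and loses only its fixed cost.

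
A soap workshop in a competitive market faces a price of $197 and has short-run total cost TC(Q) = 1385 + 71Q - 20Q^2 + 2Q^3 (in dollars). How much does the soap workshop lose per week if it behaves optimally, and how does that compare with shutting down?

AVC = 71 - 20Q + 2Q^2; min AVC = $21 at Q = 5. Since P = $197 ≥ min AVC, the firm produces.
With MC = 71 - 40Q + 6Q^2, P = MC on the upward-sloping part at Q* = 9.
TR = 197·9 = 1773. TC = 1385 + 477 = 1862. Profit = 1773 − 1862 = -$89.
By producing, the firm covers all variable cost plus $1296 of fixed cost; shutting down would lose the full $1385.

Profit = -$89 at Q = 9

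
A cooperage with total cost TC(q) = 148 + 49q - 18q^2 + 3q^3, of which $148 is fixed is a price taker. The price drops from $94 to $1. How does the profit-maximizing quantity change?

Output falls from 5 to 0 (the firm shuts down)

AVC = 49 - 18q + 3q^2, minimized at q = 3 where min AVC = $22. MC = 49 - 36q + 9q^2.
At P = $94 ≥ min AVC, set P = MC on the rising branch: q = 5.
At P = $1 < min AVC = $22, price no longer covers variable cost at any output, so the firm shuts down: q = 0.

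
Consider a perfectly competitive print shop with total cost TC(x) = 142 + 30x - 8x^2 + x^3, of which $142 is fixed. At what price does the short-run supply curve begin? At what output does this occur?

$14 per unit, at x = 4

The firm shuts down when price falls below the minimum of average variable cost. AVC = VC/x = 30 - 8x + x^2.
dAVC/dx = -8 + 2x = 0 gives x = 4. min AVC = 30 - 8·4 + 4^2 = 14.
For P < $14 the firm produces nothing.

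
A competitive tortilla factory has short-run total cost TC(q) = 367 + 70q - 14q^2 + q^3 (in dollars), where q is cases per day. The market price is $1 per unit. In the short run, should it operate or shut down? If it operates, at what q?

Variable cost is VC = 70q - 14q^2 + q^3, so AVC = VC/q = 70 - 14q + q^2 and MC = dTC/dq = 70 - 28q + 3q^2.
The AVC parabola has its vertex at q = 14/2 = 7, where AVC = 70 - 14·7 + 7^2 = $21.
With P < min AVC ($1 < $21), every unit sold adds to the loss.
Best response: produce nothing and absorb the $367 fixed cost.

Shut down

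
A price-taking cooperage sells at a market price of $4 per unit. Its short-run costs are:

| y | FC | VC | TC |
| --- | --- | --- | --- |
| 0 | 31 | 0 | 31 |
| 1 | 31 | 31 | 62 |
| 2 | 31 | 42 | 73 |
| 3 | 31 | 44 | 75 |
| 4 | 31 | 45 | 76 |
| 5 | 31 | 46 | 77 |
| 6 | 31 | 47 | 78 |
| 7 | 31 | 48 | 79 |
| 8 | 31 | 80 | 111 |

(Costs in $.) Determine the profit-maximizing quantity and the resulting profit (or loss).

Compute π = P·y − TC at each output: y=0: -31; y=1: -58; y=2: -65; y=3: -63; y=4: -60; y=5: -57; y=6: -54; y=7: -51; y=8: -79.
Profit is highest at y = 0. Equivalently, the lowest AVC in the table is 48/7 ≈ $6.86 at y = 7, and P = $4 falls below it — price never covers variable cost, so the firm shuts down and loses only its fixed cost.

y = 0 (shut down); profit = -$31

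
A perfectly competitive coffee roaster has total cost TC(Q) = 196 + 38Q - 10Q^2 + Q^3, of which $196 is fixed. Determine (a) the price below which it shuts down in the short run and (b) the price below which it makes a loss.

Shutdown price = min AVC. AVC = 38 - 10Q + Q^2, with vertex at Q = 5 and minimum $13.
ATC = 196/Q + 38 - 10Q + Q^2. Setting dATC/dQ = −196/Q^2 − 10 + 2Q = 0 gives Q = 7 (since 2·7^3 − 10·7^2 = 196).
min ATC = 196/7 + 38 − 10·7 + 7^2 = $45. That is the break-even price.
Between these two prices the firm operates at a loss; above $45 it earns a profit.

Shutdown price = $13; break-even price = $45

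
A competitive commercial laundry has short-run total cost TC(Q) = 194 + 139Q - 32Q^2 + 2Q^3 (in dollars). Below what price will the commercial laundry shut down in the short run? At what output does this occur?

The shutdown price is the minimum of AVC. VC = 139Q - 32Q^2 + 2Q^3, so AVC = 139 - 32Q + 2Q^2.
At the minimum of AVC, MC = AVC. MC = 139 - 64Q + 6Q^2; setting MC = AVC gives 4Q^2 - 32Q = 0, so Q = 8. min AVC = 11.
So the shutdown price is $11.

$11 per unit, at Q = 8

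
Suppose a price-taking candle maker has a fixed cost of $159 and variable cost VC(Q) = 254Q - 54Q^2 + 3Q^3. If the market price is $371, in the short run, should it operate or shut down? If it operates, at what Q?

Strip out fixed cost: VC = 254Q - 54Q^2 + 3Q^3. Then AVC = 254 - 54Q + 3Q^2 and MC = 254 - 108Q + 9Q^2.
The AVC parabola has its vertex at Q = 54/6 = 9, where AVC = 254 - 54·9 + 3·9^2 = $11.
P = $371 exceeds min AVC = $11, so the firm stays open.
Set P = MC: 371 = 254 - 108Q + 9Q^2 → -117 - 108Q + 9Q^2 = 0. The roots are Q = -1 and Q = 13; the profit-maximizing output is on the rising part of MC, so Q* = 13.
Check: AVC at Q = 13 is $59 ≤ P, so revenue covers variable cost.
Profit = P·Q − TC = 371·13 − 926 = $3897.

Produce at Q = 13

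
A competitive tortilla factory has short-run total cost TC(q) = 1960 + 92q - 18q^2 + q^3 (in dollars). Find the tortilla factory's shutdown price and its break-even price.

Shutdown price = $11; break-even price = $176

Shutdown price = min AVC. AVC = 92 - 18q + q^2, with vertex at q = 9 and minimum $11.
ATC = 1960/q + 92 - 18q + q^2. Setting dATC/dq = −1960/q^2 − 18 + 2q = 0 gives q = 14 (since 2·14^3 − 18·14^2 = 1960).
min ATC = 1960/14 + 92 − 18·14 + 14^2 = $176. That is the break-even price.
For $11 ≤ P < $176 the firm produces at a loss; below $11 it shuts down.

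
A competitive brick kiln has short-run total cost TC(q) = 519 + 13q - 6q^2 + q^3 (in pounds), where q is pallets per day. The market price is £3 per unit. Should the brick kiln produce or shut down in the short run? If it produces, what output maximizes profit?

Variable cost is VC = 13q - 6q^2 + q^3, so AVC = VC/q = 13 - 6q + q^2 and MC = dTC/dq = 13 - 12q + 3q^2.
AVC is minimized where dAVC/dq = -6 + 2q = 0, at q = 3; min AVC = 13 - 6·3 + 3^2 = £4.
With P < min AVC (£3 < £4), every unit sold adds to the loss.
The firm minimizes its loss by shutting down and losing only its fixed cost of £519.

Shut down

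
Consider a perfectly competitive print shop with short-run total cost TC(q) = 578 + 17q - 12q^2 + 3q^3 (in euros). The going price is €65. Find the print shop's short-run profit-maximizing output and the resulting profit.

AVC = 17 - 12q + 3q^2; min AVC = €5 at q = 2. Since P = €65 ≥ min AVC, the firm produces.
MC = 17 - 24q + 9q^2. Setting P = MC and taking the root on the rising branch gives q* = 4.
TR = 65·4 = 260. TC = 578 + 68 = 646. Profit = 260 − 646 = -€386.
That loss of €386 beats the €578 the firm would lose by shutting down; producing recovers €192 of fixed cost.

Profit = -€386 at q = 4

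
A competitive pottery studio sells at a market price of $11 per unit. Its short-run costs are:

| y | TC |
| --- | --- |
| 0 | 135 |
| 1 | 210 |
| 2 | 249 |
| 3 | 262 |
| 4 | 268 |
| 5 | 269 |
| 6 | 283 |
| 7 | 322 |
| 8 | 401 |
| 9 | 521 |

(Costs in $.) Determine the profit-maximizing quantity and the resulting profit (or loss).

y = 0 (shut down); profit = -$135

Profit at each row (π = 11y − TC): y=0: -135; y=1: -199; y=2: -227; y=3: -229; y=4: -224; y=5: -214; y=6: -217; y=7: -245; y=8: -313; y=9: -422.
Profit is highest at y = 0. Equivalently, the lowest AVC in the table is 148/6 ≈ $24.67 at y = 6, and P = $11 falls below it — price never covers variable cost, so the firm shuts down and loses only its fixed cost.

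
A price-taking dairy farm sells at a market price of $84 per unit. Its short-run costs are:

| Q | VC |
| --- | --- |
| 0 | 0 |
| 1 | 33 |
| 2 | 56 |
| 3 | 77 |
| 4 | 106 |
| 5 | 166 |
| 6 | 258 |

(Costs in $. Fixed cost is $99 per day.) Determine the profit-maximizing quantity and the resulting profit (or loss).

Profit at each row (π = 84Q − TC): Q=0: -99; Q=1: -48; Q=2: 13; Q=3: 76; Q=4: 131; Q=5: 155; Q=6: 147.
Profit is maximized at Q = 5. AVC there is 166/5 = $33.20 ≤ P, so producing beats shutting down (which would give -$99).

Q = 5; profit = $155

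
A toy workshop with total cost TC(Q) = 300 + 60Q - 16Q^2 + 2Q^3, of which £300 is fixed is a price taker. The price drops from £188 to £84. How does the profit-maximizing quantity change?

Output falls from 8 to 6

MC = 60 - 32Q + 6Q^2; the shutdown threshold is min AVC = £28 (at Q = 4).
At P = £188 ≥ min AVC, set P = MC on the rising branch: Q = 8.
At P = £84 ≥ min AVC, set P = MC: Q = 6. The firm stays open but cuts output.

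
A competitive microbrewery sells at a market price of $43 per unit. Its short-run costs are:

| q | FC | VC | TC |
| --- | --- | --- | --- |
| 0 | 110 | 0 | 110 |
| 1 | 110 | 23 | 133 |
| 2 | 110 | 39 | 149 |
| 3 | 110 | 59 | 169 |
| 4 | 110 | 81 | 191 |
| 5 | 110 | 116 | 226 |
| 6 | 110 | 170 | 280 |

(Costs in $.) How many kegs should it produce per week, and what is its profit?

Profit at each row (π = 43q − TC): q=0: -110; q=1: -90; q=2: -63; q=3: -40; q=4: -19; q=5: -11; q=6: -22.
Profit is maximized at q = 5. AVC there is 116/5 = $23.20 ≤ P, so producing beats shutting down (which would give -$110).

q = 5; profit = -$11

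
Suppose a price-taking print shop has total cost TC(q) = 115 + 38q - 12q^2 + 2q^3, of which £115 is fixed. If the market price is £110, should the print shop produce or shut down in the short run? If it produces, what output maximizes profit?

From TC, MC = TC'(q) = 38 - 24q + 6q^2 and AVC = VC/q = 38 - 12q + 2q^2.
AVC hits its minimum where MC = AVC, at q = 3, giving min AVC = 38 - 12·3 + 2·3^2 = £20.
P = £110 exceeds min AVC = £20, so the firm stays open.
Set P = MC: 110 = 38 - 24q + 6q^2 → -72 - 24q + 6q^2 = 0. The roots are q = -2 and q = 6; the profit-maximizing output is on the rising part of MC, so q* = 6.
Check: AVC at q = 6 is £38 ≤ P, so revenue covers variable cost.
Profit = P·q − TC = 110·6 − 343 = £317.

Produce at q = 6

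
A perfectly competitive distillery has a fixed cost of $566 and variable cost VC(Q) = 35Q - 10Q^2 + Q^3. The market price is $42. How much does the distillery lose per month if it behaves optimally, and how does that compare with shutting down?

Profit = -$370 at Q = 7

AVC = 35 - 10Q + Q^2 has its minimum $10 at Q = 5; price $42 clears that bar, so the firm operates.
MC = 35 - 20Q + 3Q^2. Setting P = MC and taking the root on the rising branch gives Q* = 7.
TR = 42·7 = 294. TC = 566 + 98 = 664. Profit = 294 − 664 = -$370.
Shutting down would mean losing the fixed cost of $566, so operating at a loss of $370 is better by $196.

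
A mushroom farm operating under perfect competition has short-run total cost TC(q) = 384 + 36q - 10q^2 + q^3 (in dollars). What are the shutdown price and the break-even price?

Shutdown price = $11; break-even price = $68

Shutdown price = min AVC. AVC = 36 - 10q + q^2, with vertex at q = 5 and minimum $11.
ATC = 384/q + 36 - 10q + q^2. Setting dATC/dq = −384/q^2 − 10 + 2q = 0 gives q = 8 (since 2·8^3 − 10·8^2 = 384).
min ATC = 384/8 + 36 − 10·8 + 8^2 = $68. That is the break-even price.
For $11 ≤ P < $68 the firm produces at a loss; below $11 it shuts down.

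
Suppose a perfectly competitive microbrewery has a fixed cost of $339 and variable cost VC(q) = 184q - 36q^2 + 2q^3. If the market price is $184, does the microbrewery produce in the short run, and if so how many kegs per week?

Strip out fixed cost: VC = 184q - 36q^2 + 2q^3. Then AVC = 184 - 36q + 2q^2 and MC = 184 - 72q + 6q^2.
AVC is minimized where dAVC/dq = -36 + 4q = 0, at q = 9; min AVC = 184 - 36·9 + 2·9^2 = $22.
Since P = $184 ≥ min AVC = $22, price covers variable cost and the firm should produce.
Set P = MC: 184 = 184 - 72q + 6q^2 → -72q + 6q^2 = 0. The roots are q = 0 and q = 12; the profit-maximizing output is on the rising part of MC, so q* = 12.
Check: AVC at q = 12 is $40 ≤ P, so revenue covers variable cost.
Profit = P·q − TC = 184·12 − 819 = $1389.

Produce at q = 12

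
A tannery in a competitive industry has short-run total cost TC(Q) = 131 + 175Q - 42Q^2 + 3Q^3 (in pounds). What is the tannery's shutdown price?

The shutdown price is the minimum of AVC. VC = 175Q - 42Q^2 + 3Q^3, so AVC = 175 - 42Q + 3Q^2.
At the minimum of AVC, MC = AVC. MC = 175 - 84Q + 9Q^2; setting MC = AVC gives 6Q^2 - 42Q = 0, so Q = 7. min AVC = 28.
The firm shuts down for any P below £28.

£28 per unit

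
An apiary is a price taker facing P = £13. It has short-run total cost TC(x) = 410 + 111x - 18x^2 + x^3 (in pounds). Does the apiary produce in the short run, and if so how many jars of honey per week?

From TC, MC = TC'(x) = 111 - 36x + 3x^2 and AVC = VC/x = 111 - 18x + x^2.
AVC is minimized where dAVC/dx = -18 + 2x = 0, at x = 9; min AVC = 111 - 18·9 + 9^2 = £30.
P = £13 lies below min AVC = £30; no output level covers variable cost.
The firm minimizes its loss by shutting down and losing only its fixed cost of £410.

Shut down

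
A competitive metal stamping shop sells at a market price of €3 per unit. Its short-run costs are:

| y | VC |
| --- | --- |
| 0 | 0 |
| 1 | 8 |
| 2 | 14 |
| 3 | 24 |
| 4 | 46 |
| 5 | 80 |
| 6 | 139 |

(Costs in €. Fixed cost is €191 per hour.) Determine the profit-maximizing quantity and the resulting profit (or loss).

Compute π = P·y − TC at each output: y=0: -191; y=1: -196; y=2: -199; y=3: -206; y=4: -225; y=5: -256; y=6: -312.
Profit is highest at y = 0. Equivalently, the lowest AVC in the table is 14/2 ≈ €7 at y = 2, and P = €3 falls below it — price never covers variable cost, so the firm shuts down and loses only its fixed cost.

y = 0 (shut down); profit = -€191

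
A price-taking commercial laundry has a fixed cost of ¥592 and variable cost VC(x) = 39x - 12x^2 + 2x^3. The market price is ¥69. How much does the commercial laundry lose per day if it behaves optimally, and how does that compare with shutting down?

AVC = 39 - 12x + 2x^2; min AVC = ¥21 at x = 3. Since P = ¥69 ≥ min AVC, the firm produces.
MC = 39 - 24x + 6x^2. Setting P = MC and taking the root on the rising branch gives x* = 5.
TR = 69·5 = 345. TC = 592 + 145 = 737. Profit = 345 − 737 = -¥392.
That loss of ¥392 beats the ¥592 the firm would lose by shutting down; producing recovers ¥200 of fixed cost.

Profit = -¥392 at x = 5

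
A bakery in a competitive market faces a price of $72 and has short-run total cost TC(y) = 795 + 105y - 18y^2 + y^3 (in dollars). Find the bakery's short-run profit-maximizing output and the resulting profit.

Profit = -$311 at y = 11

AVC = 105 - 18y + y^2; min AVC = $24 at y = 9. Since P = $72 ≥ min AVC, the firm produces.
With MC = 105 - 36y + 3y^2, P = MC on the upward-sloping part at y* = 11.
TR = 72·11 = 792. TC = 795 + 308 = 1103. Profit = 792 − 1103 = -$311.
By producing, the firm covers all variable cost plus $484 of fixed cost; shutting down would lose the full $795.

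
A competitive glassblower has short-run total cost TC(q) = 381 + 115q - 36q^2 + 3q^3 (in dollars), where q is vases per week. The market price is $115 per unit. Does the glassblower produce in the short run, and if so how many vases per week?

Variable cost is VC = 115q - 36q^2 + 3q^3, so AVC = VC/q = 115 - 36q + 3q^2 and MC = dTC/dq = 115 - 72q + 9q^2.
AVC is minimized where dAVC/dq = -36 + 6q = 0, at q = 6; min AVC = 115 - 36·6 + 3·6^2 = $7.
Since P = $115 ≥ min AVC = $7, price covers variable cost and the firm should produce.
Set P = MC: 115 = 115 - 72q + 9q^2 → -72q + 9q^2 = 0. The roots are q = 0 and q = 8; the profit-maximizing output is on the rising part of MC, so q* = 8.
Check: AVC at q = 8 is $19 ≤ P, so revenue covers variable cost.
Profit = P·q − TC = 115·8 − 533 = $387.

Produce at q = 8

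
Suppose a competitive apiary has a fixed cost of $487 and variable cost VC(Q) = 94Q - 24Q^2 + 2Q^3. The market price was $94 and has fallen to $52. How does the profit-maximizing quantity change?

AVC = 94 - 24Q + 2Q^2, minimized at Q = 6 where min AVC = $22. MC = 94 - 48Q + 6Q^2.
At P = $94 ≥ min AVC, set P = MC on the rising branch: Q = 8.
At P = $52 ≥ min AVC, set P = MC: Q = 7. The firm stays open but cuts output.

Output falls from 8 to 7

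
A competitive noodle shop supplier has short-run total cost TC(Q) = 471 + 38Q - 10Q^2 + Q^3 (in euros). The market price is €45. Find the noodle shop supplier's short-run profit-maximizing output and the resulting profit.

Profit = -€275 at Q = 7

AVC = 38 - 10Q + Q^2 has its minimum €13 at Q = 5; price €45 clears that bar, so the firm operates.
MC = 38 - 20Q + 3Q^2. Setting P = MC and taking the root on the rising branch gives Q* = 7.
TR = 45·7 = 315. TC = 471 + 119 = 590. Profit = 315 − 590 = -€275.
Shutting down would mean losing the fixed cost of €471, so operating at a loss of €275 is better by €196.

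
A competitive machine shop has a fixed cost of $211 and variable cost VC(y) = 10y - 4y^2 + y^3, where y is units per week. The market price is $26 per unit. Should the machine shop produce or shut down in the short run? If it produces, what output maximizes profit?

From TC, MC = TC'(y) = 10 - 8y + 3y^2 and AVC = VC/y = 10 - 4y + y^2.
AVC hits its minimum where MC = AVC, at y = 2, giving min AVC = 10 - 4·2 + 2^2 = $6.
Because $26 ≥ $6, revenue can cover variable cost; the firm operates.
P = MC gives -16 - 8y + 3y^2 = 0, with roots -4/3 and 4. Take the larger (rising MC): y* = 4.
Check: AVC at y = 4 is $10 ≤ P, so revenue covers variable cost.
Profit = P·y − TC = 26·4 − 251 = -$147, a loss, but smaller than the $211 fixed cost the firm would lose by shutting down.

Produce at y = 4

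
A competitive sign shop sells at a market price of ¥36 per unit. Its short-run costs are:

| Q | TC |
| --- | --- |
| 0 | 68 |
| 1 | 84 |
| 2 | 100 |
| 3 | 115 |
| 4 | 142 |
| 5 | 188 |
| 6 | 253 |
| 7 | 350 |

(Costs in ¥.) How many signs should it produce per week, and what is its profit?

Q = 4; profit = ¥2

Compute π = P·Q − TC at each output: Q=0: -68; Q=1: -48; Q=2: -28; Q=3: -7; Q=4: 2; Q=5: -8; Q=6: -37; Q=7: -98.
Profit is maximized at Q = 4. AVC there is 74/4 = ¥18.50 ≤ P, so producing beats shutting down (which would give -¥68).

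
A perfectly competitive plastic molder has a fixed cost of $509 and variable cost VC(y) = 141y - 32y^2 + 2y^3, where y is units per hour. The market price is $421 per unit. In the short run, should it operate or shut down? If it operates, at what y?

Produce at y = 14

Strip out fixed cost: VC = 141y - 32y^2 + 2y^3. Then AVC = 141 - 32y + 2y^2 and MC = 141 - 64y + 6y^2.
AVC is minimized where dAVC/dy = -32 + 4y = 0, at y = 8; min AVC = 141 - 32·8 + 2·8^2 = $13.
Since P = $421 ≥ min AVC = $13, price covers variable cost and the firm should produce.
P = MC gives -280 - 64y + 6y^2 = 0, with roots -10/3 and 14. Take the larger (rising MC): y* = 14.
Check: AVC at y = 14 is $85 ≤ P, so revenue covers variable cost.
Profit = P·y − TC = 421·14 − 1699 = $4195.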